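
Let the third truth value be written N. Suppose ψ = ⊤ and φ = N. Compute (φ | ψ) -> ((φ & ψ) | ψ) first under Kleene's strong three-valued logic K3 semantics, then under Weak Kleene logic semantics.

In Kleene's strong three-valued logic K3: φ | ψ = N | ⊤ = ⊤
φ & ψ = N & ⊤ = N
(φ & ψ) | ψ = N | ⊤ = ⊤
(φ | ψ) -> ((φ & ψ) | ψ) = ⊤ -> ⊤ = ⊤
In Weak Kleene logic: φ | ψ = N | ⊤ = N
φ & ψ = N & ⊤ = N
(φ & ψ) | ψ = N | ⊤ = N
(φ | ψ) -> ((φ & ψ) | ψ) = N -> N = N  [any arg is the third value ⇒ result is the third value]
They differ because Kleene's strong three-valued logic K3 and Weak Kleene logic treat N differently under the binary connectives.

⊤; N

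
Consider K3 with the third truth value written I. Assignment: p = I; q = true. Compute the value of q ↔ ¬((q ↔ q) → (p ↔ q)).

I

q ↔ q = true ↔ true = true
p ↔ q = I ↔ true = I
(q ↔ q) → (p ↔ q) = true → I = I  [¬true ∨ I]
¬((q ↔ q) → (p ↔ q)) = ¬I = I
q ↔ ¬((q ↔ q) → (p ↔ q)) = true ↔ I = I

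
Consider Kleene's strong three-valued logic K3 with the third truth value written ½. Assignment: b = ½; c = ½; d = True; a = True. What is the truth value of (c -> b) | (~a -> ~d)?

True

c -> b = ½ -> ½ = ½  [~½ | ½]
~a = ~True = False
~d = ~True = False
~a -> ~d = False -> False = True
(c -> b) | (~a -> ~d) = ½ | True = True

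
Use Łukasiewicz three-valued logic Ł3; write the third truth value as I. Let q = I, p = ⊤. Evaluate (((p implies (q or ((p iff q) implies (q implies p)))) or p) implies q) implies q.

p iff q = ⊤ iff I = I
q implies p = I implies ⊤ = ⊤
(p iff q) implies (q implies p) = I implies ⊤ = ⊤
q or ((p iff q) implies (q implies p)) = I or ⊤ = ⊤
p implies (q or ((p iff q) implies (q implies p))) = ⊤ implies ⊤ = ⊤
(p implies (q or ((p iff q) implies (q implies p)))) or p = ⊤ or ⊤ = ⊤
((p implies (q or ((p iff q) implies (q implies p)))) or p) implies q = ⊤ implies I = I
(((p implies (q or ((p iff q) implies (q implies p)))) or p) implies q) implies q = I implies I = ⊤

⊤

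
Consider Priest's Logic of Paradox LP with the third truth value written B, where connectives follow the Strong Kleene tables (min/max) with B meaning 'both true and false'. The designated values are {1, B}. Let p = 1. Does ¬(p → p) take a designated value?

No

p → p = 1 → 1 = 1
¬(p → p) = ¬1 = 0
0 ∉ {1, B}.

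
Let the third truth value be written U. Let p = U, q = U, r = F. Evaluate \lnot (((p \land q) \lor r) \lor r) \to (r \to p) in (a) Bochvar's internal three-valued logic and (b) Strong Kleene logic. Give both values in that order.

U; T

In Bochvar's internal three-valued logic: p \land q = U \land U = U
(p \land q) \lor r = U \lor F = U
((p \land q) \lor r) \lor r = U \lor F = U
\lnot (((p \land q) \lor r) \lor r) = \lnot U = U
r \to p = F \to U = U  [any arg is the third value ⇒ result is the third value]
\lnot (((p \land q) \lor r) \lor r) \to (r \to p) = U \to U = U
In Strong Kleene logic: p \land q = U \land U = U
(p \land q) \lor r = U \lor F = U
((p \land q) \lor r) \lor r = U \lor F = U
\lnot (((p \land q) \lor r) \lor r) = \lnot U = U
r \to p = F \to U = T  [\lnot F \lor U]
\lnot (((p \land q) \lor r) \lor r) \to (r \to p) = U \to T = T
They differ because Bochvar's internal three-valued logic and Strong Kleene logic treat U differently under the binary connectives.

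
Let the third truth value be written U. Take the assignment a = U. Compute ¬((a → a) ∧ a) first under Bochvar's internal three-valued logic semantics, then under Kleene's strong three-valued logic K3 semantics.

In Bochvar's internal three-valued logic: a → a = U → U = U
(a → a) ∧ a = U ∧ U = U
¬((a → a) ∧ a) = ¬U = U
In Kleene's strong three-valued logic K3: a → a = U → U = U  [¬U ∨ U]
(a → a) ∧ a = U ∧ U = U
¬((a → a) ∧ a) = ¬U = U

U; U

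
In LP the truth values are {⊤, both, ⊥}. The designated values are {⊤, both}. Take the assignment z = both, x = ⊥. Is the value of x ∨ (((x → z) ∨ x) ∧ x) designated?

No

x → z = ⊥ → both = ⊤  [¬⊥ ∨ both]
(x → z) ∨ x = ⊤ ∨ ⊥ = ⊤
((x → z) ∨ x) ∧ x = ⊤ ∧ ⊥ = ⊥
x ∨ (((x → z) ∨ x) ∧ x) = ⊥ ∨ ⊥ = ⊥
⊥ ∉ {⊤, both}.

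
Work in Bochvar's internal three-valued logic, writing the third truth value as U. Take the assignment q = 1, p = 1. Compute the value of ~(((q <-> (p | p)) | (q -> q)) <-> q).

0

p | p = 1 | 1 = 1
q <-> (p | p) = 1 <-> 1 = 1
q -> q = 1 -> 1 = 1
(q <-> (p | p)) | (q -> q) = 1 | 1 = 1
((q <-> (p | p)) | (q -> q)) <-> q = 1 <-> 1 = 1
~(((q <-> (p | p)) | (q -> q)) <-> q) = ~1 = 0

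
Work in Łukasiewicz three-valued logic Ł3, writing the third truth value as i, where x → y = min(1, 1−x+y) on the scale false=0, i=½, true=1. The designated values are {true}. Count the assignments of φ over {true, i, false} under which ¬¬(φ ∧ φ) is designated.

φ=true: true ✓
φ=i: i ·
φ=false: false ·

1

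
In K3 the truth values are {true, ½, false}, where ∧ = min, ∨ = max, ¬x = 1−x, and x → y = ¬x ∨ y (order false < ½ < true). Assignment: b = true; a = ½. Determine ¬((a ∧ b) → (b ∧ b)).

a ∧ b = ½ ∧ true = ½
b ∧ b = true ∧ true = true
(a ∧ b) → (b ∧ b) = ½ → true = true  [¬½ ∨ true]
¬((a ∧ b) → (b ∧ b)) = ¬true = false

false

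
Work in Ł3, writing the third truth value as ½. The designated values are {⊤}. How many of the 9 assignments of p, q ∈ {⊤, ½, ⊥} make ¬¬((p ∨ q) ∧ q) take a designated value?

Designated under: (p=⊤, q=⊤); (p=½, q=⊤); (p=⊥, q=⊤).

3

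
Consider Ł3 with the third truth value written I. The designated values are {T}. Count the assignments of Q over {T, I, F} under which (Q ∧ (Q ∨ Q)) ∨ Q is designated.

1

Q=T: T ✓
Q=I: I ·
Q=F: F ·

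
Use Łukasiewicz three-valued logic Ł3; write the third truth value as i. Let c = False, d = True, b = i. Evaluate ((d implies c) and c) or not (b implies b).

d implies c = True implies False = False
(d implies c) and c = False and False = False
b implies b = i implies i = True  [min(1, 1−½+½)]
not (b implies b) = not True = False
((d implies c) and c) or not (b implies b) = False or False = False

False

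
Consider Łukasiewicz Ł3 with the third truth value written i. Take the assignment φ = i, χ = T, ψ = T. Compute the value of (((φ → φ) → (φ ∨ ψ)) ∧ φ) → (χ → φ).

φ → φ = i → i = T
φ ∨ ψ = i ∨ T = T
(φ → φ) → (φ ∨ ψ) = T → T = T
((φ → φ) → (φ ∨ ψ)) ∧ φ = T ∧ i = i
χ → φ = T → i = i
(((φ → φ) → (φ ∨ ψ)) ∧ φ) → (χ → φ) = i → i = T

T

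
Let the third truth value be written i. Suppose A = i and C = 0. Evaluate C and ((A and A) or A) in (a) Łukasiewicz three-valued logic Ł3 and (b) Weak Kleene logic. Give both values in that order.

In Łukasiewicz three-valued logic Ł3: A and A = i and i = i
(A and A) or A = i or i = i
C and ((A and A) or A) = 0 and i = 0
In Weak Kleene logic: A and A = i and i = i
(A and A) or A = i or i = i
C and ((A and A) or A) = 0 and i = i
They differ because Łukasiewicz three-valued logic Ł3 and Weak Kleene logic treat i differently under the binary connectives.

0; i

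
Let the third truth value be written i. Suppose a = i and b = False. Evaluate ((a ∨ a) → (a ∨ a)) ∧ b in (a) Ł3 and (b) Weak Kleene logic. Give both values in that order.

False; i

In Ł3: a ∨ a = i ∨ i = i
a ∨ a = i ∨ i = i
(a ∨ a) → (a ∨ a) = i → i = True  [min(1, 1−½+½)]
((a ∨ a) → (a ∨ a)) ∧ b = True ∧ False = False
In Weak Kleene logic: a ∨ a = i ∨ i = i
a ∨ a = i ∨ i = i
(a ∨ a) → (a ∨ a) = i → i = i  [any arg is the third value ⇒ result is the third value]
((a ∨ a) → (a ∨ a)) ∧ b = i ∧ False = i
They differ because Ł3 and Weak Kleene logic treat i differently under the binary connectives.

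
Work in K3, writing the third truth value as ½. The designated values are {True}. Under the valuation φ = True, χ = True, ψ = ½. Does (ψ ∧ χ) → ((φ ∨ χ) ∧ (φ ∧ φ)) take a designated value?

Yes

ψ ∧ χ = ½ ∧ True = ½
φ ∨ χ = True ∨ True = True
φ ∧ φ = True ∧ True = True
(φ ∨ χ) ∧ (φ ∧ φ) = True ∧ True = True
(ψ ∧ χ) → ((φ ∨ χ) ∧ (φ ∧ φ)) = ½ → True = True  [¬½ ∨ True]
True ∈ {True}.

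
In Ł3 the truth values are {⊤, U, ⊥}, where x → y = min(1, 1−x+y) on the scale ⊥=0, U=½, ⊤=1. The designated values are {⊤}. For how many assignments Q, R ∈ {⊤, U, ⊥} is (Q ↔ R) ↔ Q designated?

4

Designated under: (Q=⊤, R=⊤); (Q=U, R=⊤); (Q=U, R=⊥); (Q=⊥, R=⊤).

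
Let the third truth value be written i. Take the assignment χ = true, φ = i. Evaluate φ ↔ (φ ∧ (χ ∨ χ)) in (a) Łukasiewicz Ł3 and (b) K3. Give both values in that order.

In Łukasiewicz Ł3: χ ∨ χ = true ∨ true = true
φ ∧ (χ ∨ χ) = i ∧ true = i
φ ↔ (φ ∧ (χ ∨ χ)) = i ↔ i = true  [1 − |½−½|]
In K3: χ ∨ χ = true ∨ true = true
φ ∧ (χ ∨ χ) = i ∧ true = i
φ ↔ (φ ∧ (χ ∨ χ)) = i ↔ i = i
They differ because Łukasiewicz Ł3 and K3 treat i differently under implication.

true; i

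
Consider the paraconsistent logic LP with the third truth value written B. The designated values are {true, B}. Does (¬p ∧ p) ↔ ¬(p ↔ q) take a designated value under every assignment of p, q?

No

Countermodel: p=true, q=false gives false, which is not designated.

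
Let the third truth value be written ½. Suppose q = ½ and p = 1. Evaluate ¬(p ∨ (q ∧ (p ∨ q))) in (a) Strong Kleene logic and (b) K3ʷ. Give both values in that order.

0; ½

In Strong Kleene logic: p ∨ q = 1 ∨ ½ = 1
q ∧ (p ∨ q) = ½ ∧ 1 = ½
p ∨ (q ∧ (p ∨ q)) = 1 ∨ ½ = 1
¬(p ∨ (q ∧ (p ∨ q))) = ¬1 = 0
In K3ʷ: p ∨ q = 1 ∨ ½ = ½
q ∧ (p ∨ q) = ½ ∧ ½ = ½
p ∨ (q ∧ (p ∨ q)) = 1 ∨ ½ = ½
¬(p ∨ (q ∧ (p ∨ q))) = ¬½ = ½
They differ because Strong Kleene logic and K3ʷ treat ½ differently under the binary connectives.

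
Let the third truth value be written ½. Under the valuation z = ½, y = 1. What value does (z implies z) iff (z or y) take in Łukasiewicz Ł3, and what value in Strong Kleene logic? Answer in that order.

1; ½

In Łukasiewicz Ł3: z implies z = ½ implies ½ = 1
z or y = ½ or 1 = 1
(z implies z) iff (z or y) = 1 iff 1 = 1
In Strong Kleene logic: z implies z = ½ implies ½ = ½
z or y = ½ or 1 = 1
(z implies z) iff (z or y) = ½ iff 1 = ½
They differ because Łukasiewicz Ł3 and Strong Kleene logic treat ½ differently under implication.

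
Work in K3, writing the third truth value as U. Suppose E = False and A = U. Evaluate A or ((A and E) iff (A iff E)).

U

A and E = U and False = False
A iff E = U iff False = U
(A and E) iff (A iff E) = False iff U = U
A or ((A and E) iff (A iff E)) = U or U = U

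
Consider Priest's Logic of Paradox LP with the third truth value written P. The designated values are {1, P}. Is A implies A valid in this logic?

Yes

Every assignment of A over {1, P, 0} gives a value in {1, P}.
In particular, with A=P: A implies A = P.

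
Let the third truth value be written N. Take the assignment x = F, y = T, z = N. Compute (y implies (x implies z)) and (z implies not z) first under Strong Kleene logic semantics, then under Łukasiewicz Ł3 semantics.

N; T

In Strong Kleene logic: x implies z = F implies N = T  [not F or N]
y implies (x implies z) = T implies T = T
not z = not N = N
z implies not z = N implies N = N
(y implies (x implies z)) and (z implies not z) = T and N = N
In Łukasiewicz Ł3: x implies z = F implies N = T  [min(1, 1−0+½)]
y implies (x implies z) = T implies T = T
not z = not N = N
z implies not z = N implies N = T
(y implies (x implies z)) and (z implies not z) = T and T = T
They differ because Strong Kleene logic and Łukasiewicz Ł3 treat N differently under implication.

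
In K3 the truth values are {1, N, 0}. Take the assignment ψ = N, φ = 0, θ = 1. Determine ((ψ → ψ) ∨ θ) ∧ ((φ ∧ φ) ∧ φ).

0

ψ → ψ = N → N = N  [¬N ∨ N]
(ψ → ψ) ∨ θ = N ∨ 1 = 1
φ ∧ φ = 0 ∧ 0 = 0
(φ ∧ φ) ∧ φ = 0 ∧ 0 = 0
((ψ → ψ) ∨ θ) ∧ ((φ ∧ φ) ∧ φ) = 1 ∧ 0 = 0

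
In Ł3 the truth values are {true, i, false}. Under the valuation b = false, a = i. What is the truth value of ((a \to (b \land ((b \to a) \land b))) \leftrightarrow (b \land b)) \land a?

i

b \to a = false \to i = true  [min(1, 1−0+½)]
(b \to a) \land b = true \land false = false
b \land ((b \to a) \land b) = false \land false = false
a \to (b \land ((b \to a) \land b)) = i \to false = i
b \land b = false \land false = false
(a \to (b \land ((b \to a) \land b))) \leftrightarrow (b \land b) = i \leftrightarrow false = i
((a \to (b \land ((b \to a) \land b))) \leftrightarrow (b \land b)) \land a = i \land i = i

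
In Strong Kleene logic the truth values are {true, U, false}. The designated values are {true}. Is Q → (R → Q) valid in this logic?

No

Countermodel: Q=U, R=true gives U, which is not designated.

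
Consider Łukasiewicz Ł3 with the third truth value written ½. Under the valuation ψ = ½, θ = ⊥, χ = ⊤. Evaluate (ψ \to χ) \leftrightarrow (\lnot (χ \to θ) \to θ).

⊥

ψ \to χ = ½ \to ⊤ = ⊤  [min(1, 1−½+1)]
χ \to θ = ⊤ \to ⊥ = ⊥
\lnot (χ \to θ) = \lnot ⊥ = ⊤
\lnot (χ \to θ) \to θ = ⊤ \to ⊥ = ⊥
(ψ \to χ) \leftrightarrow (\lnot (χ \to θ) \to θ) = ⊤ \leftrightarrow ⊥ = ⊥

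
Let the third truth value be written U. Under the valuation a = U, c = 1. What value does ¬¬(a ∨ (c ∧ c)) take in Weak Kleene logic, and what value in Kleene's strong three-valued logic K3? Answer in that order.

U; 1

In Weak Kleene logic: c ∧ c = 1 ∧ 1 = 1
a ∨ (c ∧ c) = U ∨ 1 = U
¬(a ∨ (c ∧ c)) = ¬U = U
¬¬(a ∨ (c ∧ c)) = ¬U = U
In Kleene's strong three-valued logic K3: c ∧ c = 1 ∧ 1 = 1
a ∨ (c ∧ c) = U ∨ 1 = 1
¬(a ∨ (c ∧ c)) = ¬1 = 0
¬¬(a ∨ (c ∧ c)) = ¬0 = 1
They differ because Weak Kleene logic and Kleene's strong three-valued logic K3 treat U differently under the binary connectives.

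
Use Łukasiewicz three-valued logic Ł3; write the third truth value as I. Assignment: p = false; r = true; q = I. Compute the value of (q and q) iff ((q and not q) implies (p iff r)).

true

q and q = I and I = I
not q = not I = I
q and not q = I and I = I
p iff r = false iff true = false
(q and not q) implies (p iff r) = I implies false = I  [min(1, 1−½+0)]
(q and q) iff ((q and not q) implies (p iff r)) = I iff I = true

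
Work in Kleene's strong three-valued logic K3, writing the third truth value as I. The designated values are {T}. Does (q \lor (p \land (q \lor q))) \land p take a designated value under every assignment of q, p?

No

Countermodel: q=T, p=I gives I, which is not designated.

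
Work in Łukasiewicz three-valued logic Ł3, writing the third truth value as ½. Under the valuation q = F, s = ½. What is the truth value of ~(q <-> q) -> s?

q <-> q = F <-> F = T
~(q <-> q) = ~T = F
~(q <-> q) -> s = F -> ½ = T  [min(1, 1−0+½)]

T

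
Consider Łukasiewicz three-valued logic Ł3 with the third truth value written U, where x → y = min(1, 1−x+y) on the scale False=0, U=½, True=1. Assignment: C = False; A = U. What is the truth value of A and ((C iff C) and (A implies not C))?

U

C iff C = False iff False = True
not C = not False = True
A implies not C = U implies True = True
(C iff C) and (A implies not C) = True and True = True
A and ((C iff C) and (A implies not C)) = U and True = U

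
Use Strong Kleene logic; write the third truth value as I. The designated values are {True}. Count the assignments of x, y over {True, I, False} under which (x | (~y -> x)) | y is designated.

Of the 9 assignments, 5 give a value in {True}.

5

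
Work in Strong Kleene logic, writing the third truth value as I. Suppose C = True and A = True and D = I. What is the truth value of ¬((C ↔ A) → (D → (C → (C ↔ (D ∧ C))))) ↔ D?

C ↔ A = True ↔ True = True
D ∧ C = I ∧ True = I
C ↔ (D ∧ C) = True ↔ I = I
C → (C ↔ (D ∧ C)) = True → I = I  [¬True ∨ I]
D → (C → (C ↔ (D ∧ C))) = I → I = I
(C ↔ A) → (D → (C → (C ↔ (D ∧ C)))) = True → I = I
¬((C ↔ A) → (D → (C → (C ↔ (D ∧ C))))) = ¬I = I
¬((C ↔ A) → (D → (C → (C ↔ (D ∧ C))))) ↔ D = I ↔ I = I

I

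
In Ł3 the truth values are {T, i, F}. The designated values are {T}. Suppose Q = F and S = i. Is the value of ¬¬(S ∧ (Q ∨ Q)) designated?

No

Q ∨ Q = F ∨ F = F
S ∧ (Q ∨ Q) = i ∧ F = F
¬(S ∧ (Q ∨ Q)) = ¬F = T
¬¬(S ∧ (Q ∨ Q)) = ¬T = F
F ∉ {T}.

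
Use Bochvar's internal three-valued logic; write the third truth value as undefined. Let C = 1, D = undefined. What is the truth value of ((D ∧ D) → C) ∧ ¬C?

D ∧ D = undefined ∧ undefined = undefined
(D ∧ D) → C = undefined → 1 = undefined
¬C = ¬1 = 0
((D ∧ D) → C) ∧ ¬C = undefined ∧ 0 = undefined

undefined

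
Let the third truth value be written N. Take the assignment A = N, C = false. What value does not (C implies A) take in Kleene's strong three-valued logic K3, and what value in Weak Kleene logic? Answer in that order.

false; N

In Kleene's strong three-valued logic K3: C implies A = false implies N = true  [not false or N]
not (C implies A) = not true = false
In Weak Kleene logic: C implies A = false implies N = N
not (C implies A) = not N = N
They differ because Kleene's strong three-valued logic K3 and Weak Kleene logic treat N differently under the binary connectives.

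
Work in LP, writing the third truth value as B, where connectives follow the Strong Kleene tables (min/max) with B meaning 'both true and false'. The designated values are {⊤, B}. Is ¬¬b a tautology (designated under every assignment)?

Countermodel: b=⊥ gives ⊥, which is not designated.

No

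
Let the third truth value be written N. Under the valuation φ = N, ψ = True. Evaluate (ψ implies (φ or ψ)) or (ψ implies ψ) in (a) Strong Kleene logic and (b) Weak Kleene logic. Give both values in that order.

In Strong Kleene logic: φ or ψ = N or True = True
ψ implies (φ or ψ) = True implies True = True
ψ implies ψ = True implies True = True
(ψ implies (φ or ψ)) or (ψ implies ψ) = True or True = True
In Weak Kleene logic: φ or ψ = N or True = N
ψ implies (φ or ψ) = True implies N = N  [any arg is the third value ⇒ result is the third value]
ψ implies ψ = True implies True = True
(ψ implies (φ or ψ)) or (ψ implies ψ) = N or True = N
They differ because Strong Kleene logic and Weak Kleene logic treat N differently under the binary connectives.

True; N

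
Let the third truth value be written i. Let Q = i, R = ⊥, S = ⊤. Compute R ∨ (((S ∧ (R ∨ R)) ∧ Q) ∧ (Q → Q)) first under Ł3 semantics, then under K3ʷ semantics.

⊥; i

In Ł3: R ∨ R = ⊥ ∨ ⊥ = ⊥
S ∧ (R ∨ R) = ⊤ ∧ ⊥ = ⊥
(S ∧ (R ∨ R)) ∧ Q = ⊥ ∧ i = ⊥
Q → Q = i → i = ⊤  [min(1, 1−½+½)]
((S ∧ (R ∨ R)) ∧ Q) ∧ (Q → Q) = ⊥ ∧ ⊤ = ⊥
R ∨ (((S ∧ (R ∨ R)) ∧ Q) ∧ (Q → Q)) = ⊥ ∨ ⊥ = ⊥
In K3ʷ: R ∨ R = ⊥ ∨ ⊥ = ⊥
S ∧ (R ∨ R) = ⊤ ∧ ⊥ = ⊥
(S ∧ (R ∨ R)) ∧ Q = ⊥ ∧ i = i
Q → Q = i → i = i  [any arg is the third value ⇒ result is the third value]
((S ∧ (R ∨ R)) ∧ Q) ∧ (Q → Q) = i ∧ i = i
R ∨ (((S ∧ (R ∨ R)) ∧ Q) ∧ (Q → Q)) = ⊥ ∨ i = i
They differ because Ł3 and K3ʷ treat i differently under the binary connectives.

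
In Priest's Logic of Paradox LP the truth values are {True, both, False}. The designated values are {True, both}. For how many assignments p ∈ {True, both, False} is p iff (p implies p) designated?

p=True: True ✓
p=both: both ✓
p=False: False ·

2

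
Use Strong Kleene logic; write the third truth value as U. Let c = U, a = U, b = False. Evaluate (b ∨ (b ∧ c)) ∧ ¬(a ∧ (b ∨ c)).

b ∧ c = False ∧ U = False
b ∨ (b ∧ c) = False ∨ False = False
b ∨ c = False ∨ U = U
a ∧ (b ∨ c) = U ∧ U = U
¬(a ∧ (b ∨ c)) = ¬U = U
(b ∨ (b ∧ c)) ∧ ¬(a ∧ (b ∨ c)) = False ∧ U = False

False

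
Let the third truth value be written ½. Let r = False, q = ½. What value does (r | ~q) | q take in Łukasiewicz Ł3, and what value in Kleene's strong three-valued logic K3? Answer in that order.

In Łukasiewicz Ł3: ~q = ~½ = ½
r | ~q = False | ½ = ½
(r | ~q) | q = ½ | ½ = ½
In Kleene's strong three-valued logic K3: ~q = ~½ = ½
r | ~q = False | ½ = ½
(r | ~q) | q = ½ | ½ = ½

½; ½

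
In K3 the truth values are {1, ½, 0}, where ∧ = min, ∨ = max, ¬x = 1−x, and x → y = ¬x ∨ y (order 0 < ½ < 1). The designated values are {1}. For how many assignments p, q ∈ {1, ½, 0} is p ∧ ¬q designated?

Designated under: (p=1, q=0).

1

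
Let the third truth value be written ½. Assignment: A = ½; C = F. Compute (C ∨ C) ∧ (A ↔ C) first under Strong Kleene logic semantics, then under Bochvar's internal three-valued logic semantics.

In Strong Kleene logic: C ∨ C = F ∨ F = F
A ↔ C = ½ ↔ F = ½
(C ∨ C) ∧ (A ↔ C) = F ∧ ½ = F
In Bochvar's internal three-valued logic: C ∨ C = F ∨ F = F
A ↔ C = ½ ↔ F = ½
(C ∨ C) ∧ (A ↔ C) = F ∧ ½ = ½
They differ because Strong Kleene logic and Bochvar's internal three-valued logic treat ½ differently under the binary connectives.

F; ½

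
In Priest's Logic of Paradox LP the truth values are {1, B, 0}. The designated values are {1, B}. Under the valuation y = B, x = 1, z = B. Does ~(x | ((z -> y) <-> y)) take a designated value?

z -> y = B -> B = B  [~B | B]
(z -> y) <-> y = B <-> B = B
x | ((z -> y) <-> y) = 1 | B = 1
~(x | ((z -> y) <-> y)) = ~1 = 0
0 ∉ {1, B}.

No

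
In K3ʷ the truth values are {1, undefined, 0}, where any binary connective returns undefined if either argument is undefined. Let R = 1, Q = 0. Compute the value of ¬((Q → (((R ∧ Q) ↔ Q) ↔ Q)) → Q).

1

R ∧ Q = 1 ∧ 0 = 0
(R ∧ Q) ↔ Q = 0 ↔ 0 = 1
((R ∧ Q) ↔ Q) ↔ Q = 1 ↔ 0 = 0
Q → (((R ∧ Q) ↔ Q) ↔ Q) = 0 → 0 = 1
(Q → (((R ∧ Q) ↔ Q) ↔ Q)) → Q = 1 → 0 = 0
¬((Q → (((R ∧ Q) ↔ Q) ↔ Q)) → Q) = ¬0 = 1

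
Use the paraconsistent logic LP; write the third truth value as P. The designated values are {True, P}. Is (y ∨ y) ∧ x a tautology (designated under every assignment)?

Countermodel: y=True, x=False gives False, which is not designated.

No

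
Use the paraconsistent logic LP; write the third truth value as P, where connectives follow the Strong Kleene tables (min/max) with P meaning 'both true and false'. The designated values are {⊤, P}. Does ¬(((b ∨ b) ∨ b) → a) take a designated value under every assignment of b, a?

Countermodel: b=⊤, a=⊤ gives ⊥, which is not designated.

No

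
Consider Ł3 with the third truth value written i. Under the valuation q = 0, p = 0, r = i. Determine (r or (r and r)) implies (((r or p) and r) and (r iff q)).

1

r and r = i and i = i
r or (r and r) = i or i = i
r or p = i or 0 = i
(r or p) and r = i and i = i
r iff q = i iff 0 = i  [1 − |½−0|]
((r or p) and r) and (r iff q) = i and i = i
(r or (r and r)) implies (((r or p) and r) and (r iff q)) = i implies i = 1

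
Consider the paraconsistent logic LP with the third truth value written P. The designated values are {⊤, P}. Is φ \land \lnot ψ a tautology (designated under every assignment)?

Countermodel: φ=⊤, ψ=⊤ gives ⊥, which is not designated.

No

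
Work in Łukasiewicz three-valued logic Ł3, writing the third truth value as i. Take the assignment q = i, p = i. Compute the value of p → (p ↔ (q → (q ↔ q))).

q ↔ q = i ↔ i = true
q → (q ↔ q) = i → true = true
p ↔ (q → (q ↔ q)) = i ↔ true = i
p → (p ↔ (q → (q ↔ q))) = i → i = true

true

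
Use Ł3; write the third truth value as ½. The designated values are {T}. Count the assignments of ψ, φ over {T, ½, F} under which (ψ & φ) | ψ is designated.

3

Designated under: (ψ=T, φ=T); (ψ=T, φ=½); (ψ=T, φ=F).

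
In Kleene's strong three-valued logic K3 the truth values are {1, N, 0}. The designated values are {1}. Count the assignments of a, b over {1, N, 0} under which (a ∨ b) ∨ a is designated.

5

Of the 9 assignments, 5 give a value in {1}.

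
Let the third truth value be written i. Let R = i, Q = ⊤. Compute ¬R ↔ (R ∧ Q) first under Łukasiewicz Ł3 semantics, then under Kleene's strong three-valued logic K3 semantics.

⊤; i

In Łukasiewicz Ł3: ¬R = ¬i = i
R ∧ Q = i ∧ ⊤ = i
¬R ↔ (R ∧ Q) = i ↔ i = ⊤
In Kleene's strong three-valued logic K3: ¬R = ¬i = i
R ∧ Q = i ∧ ⊤ = i
¬R ↔ (R ∧ Q) = i ↔ i = i
They differ because Łukasiewicz Ł3 and Kleene's strong three-valued logic K3 treat i differently under implication.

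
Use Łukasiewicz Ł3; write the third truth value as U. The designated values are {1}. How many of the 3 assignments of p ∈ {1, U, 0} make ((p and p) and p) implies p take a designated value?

p=1: 1 ✓
p=U: 1 ✓
p=0: 1 ✓

3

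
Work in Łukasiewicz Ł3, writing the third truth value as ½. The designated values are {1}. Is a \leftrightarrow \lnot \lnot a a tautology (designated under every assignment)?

Every assignment of a over {1, ½, 0} gives a value in {1}.
In particular, with a=½: a \leftrightarrow \lnot \lnot a = 1.

Yes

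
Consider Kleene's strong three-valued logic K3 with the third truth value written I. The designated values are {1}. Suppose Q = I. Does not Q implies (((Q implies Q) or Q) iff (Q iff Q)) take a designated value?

No

not Q = not I = I
Q implies Q = I implies I = I  [not I or I]
(Q implies Q) or Q = I or I = I
Q iff Q = I iff I = I
((Q implies Q) or Q) iff (Q iff Q) = I iff I = I
not Q implies (((Q implies Q) or Q) iff (Q iff Q)) = I implies I = I
I ∉ {1}.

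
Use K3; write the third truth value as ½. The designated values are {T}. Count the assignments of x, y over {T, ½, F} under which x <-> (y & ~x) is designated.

Designated under: (x=F, y=F).

1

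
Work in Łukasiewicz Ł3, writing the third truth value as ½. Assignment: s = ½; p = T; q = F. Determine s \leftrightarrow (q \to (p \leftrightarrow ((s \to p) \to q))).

s \to p = ½ \to T = T
(s \to p) \to q = T \to F = F
p \leftrightarrow ((s \to p) \to q) = T \leftrightarrow F = F
q \to (p \leftrightarrow ((s \to p) \to q)) = F \to F = T
s \leftrightarrow (q \to (p \leftrightarrow ((s \to p) \to q))) = ½ \leftrightarrow T = ½

½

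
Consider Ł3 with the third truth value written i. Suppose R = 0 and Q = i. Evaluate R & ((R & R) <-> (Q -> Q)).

R & R = 0 & 0 = 0
Q -> Q = i -> i = 1
(R & R) <-> (Q -> Q) = 0 <-> 1 = 0
R & ((R & R) <-> (Q -> Q)) = 0 & 0 = 0

0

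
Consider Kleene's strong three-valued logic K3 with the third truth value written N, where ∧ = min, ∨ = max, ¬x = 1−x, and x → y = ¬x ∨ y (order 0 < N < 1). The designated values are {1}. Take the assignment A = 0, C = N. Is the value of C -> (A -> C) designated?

Yes

A -> C = 0 -> N = 1  [~0 | N]
C -> (A -> C) = N -> 1 = 1
1 ∈ {1}.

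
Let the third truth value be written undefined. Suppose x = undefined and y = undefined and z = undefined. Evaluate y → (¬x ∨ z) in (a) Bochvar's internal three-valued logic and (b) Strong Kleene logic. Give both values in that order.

undefined; undefined

In Bochvar's internal three-valued logic: ¬x = ¬undefined = undefined
¬x ∨ z = undefined ∨ undefined = undefined
y → (¬x ∨ z) = undefined → undefined = undefined  [any arg is the third value ⇒ result is the third value]
In Strong Kleene logic: ¬x = ¬undefined = undefined
¬x ∨ z = undefined ∨ undefined = undefined
y → (¬x ∨ z) = undefined → undefined = undefined  [¬undefined ∨ undefined]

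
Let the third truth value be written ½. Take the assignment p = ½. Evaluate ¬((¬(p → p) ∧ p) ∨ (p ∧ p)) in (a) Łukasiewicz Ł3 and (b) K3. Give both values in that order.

½; ½

In Łukasiewicz Ł3: p → p = ½ → ½ = ⊤  [min(1, 1−½+½)]
¬(p → p) = ¬⊤ = ⊥
¬(p → p) ∧ p = ⊥ ∧ ½ = ⊥
p ∧ p = ½ ∧ ½ = ½
(¬(p → p) ∧ p) ∨ (p ∧ p) = ⊥ ∨ ½ = ½
¬((¬(p → p) ∧ p) ∨ (p ∧ p)) = ¬½ = ½
In K3: p → p = ½ → ½ = ½  [¬½ ∨ ½]
¬(p → p) = ¬½ = ½
¬(p → p) ∧ p = ½ ∧ ½ = ½
p ∧ p = ½ ∧ ½ = ½
(¬(p → p) ∧ p) ∨ (p ∧ p) = ½ ∨ ½ = ½
¬((¬(p → p) ∧ p) ∨ (p ∧ p)) = ¬½ = ½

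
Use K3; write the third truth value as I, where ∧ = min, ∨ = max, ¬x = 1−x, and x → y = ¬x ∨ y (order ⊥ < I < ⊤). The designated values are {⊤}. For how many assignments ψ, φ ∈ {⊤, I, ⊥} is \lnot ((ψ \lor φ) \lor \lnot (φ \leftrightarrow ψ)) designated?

1

Designated under: (ψ=⊥, φ=⊥).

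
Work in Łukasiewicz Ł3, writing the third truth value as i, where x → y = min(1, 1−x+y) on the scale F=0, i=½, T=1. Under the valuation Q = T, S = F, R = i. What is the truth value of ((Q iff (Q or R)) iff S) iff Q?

F

Q or R = T or i = T
Q iff (Q or R) = T iff T = T
(Q iff (Q or R)) iff S = T iff F = F
((Q iff (Q or R)) iff S) iff Q = F iff T = F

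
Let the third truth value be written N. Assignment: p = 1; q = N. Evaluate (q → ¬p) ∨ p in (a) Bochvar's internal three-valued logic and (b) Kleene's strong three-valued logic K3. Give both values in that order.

In Bochvar's internal three-valued logic: ¬p = ¬1 = 0
q → ¬p = N → 0 = N  [any arg is the third value ⇒ result is the third value]
(q → ¬p) ∨ p = N ∨ 1 = N
In Kleene's strong three-valued logic K3: ¬p = ¬1 = 0
q → ¬p = N → 0 = N
(q → ¬p) ∨ p = N ∨ 1 = 1
They differ because Bochvar's internal three-valued logic and Kleene's strong three-valued logic K3 treat N differently under the binary connectives.

N; 1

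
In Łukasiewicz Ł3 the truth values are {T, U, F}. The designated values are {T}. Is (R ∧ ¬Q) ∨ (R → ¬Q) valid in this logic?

No

Countermodel: R=T, Q=T gives F, which is not designated.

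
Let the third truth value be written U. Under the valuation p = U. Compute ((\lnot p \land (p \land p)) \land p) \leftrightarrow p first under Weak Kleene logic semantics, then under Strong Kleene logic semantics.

U; U

In Weak Kleene logic: \lnot p = \lnot U = U
p \land p = U \land U = U
\lnot p \land (p \land p) = U \land U = U
(\lnot p \land (p \land p)) \land p = U \land U = U
((\lnot p \land (p \land p)) \land p) \leftrightarrow p = U \leftrightarrow U = U
In Strong Kleene logic: \lnot p = \lnot U = U
p \land p = U \land U = U
\lnot p \land (p \land p) = U \land U = U
(\lnot p \land (p \land p)) \land p = U \land U = U
((\lnot p \land (p \land p)) \land p) \leftrightarrow p = U \leftrightarrow U = U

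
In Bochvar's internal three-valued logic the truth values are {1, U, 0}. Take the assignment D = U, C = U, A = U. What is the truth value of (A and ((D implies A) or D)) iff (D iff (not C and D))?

D implies A = U implies U = U
(D implies A) or D = U or U = U
A and ((D implies A) or D) = U and U = U
not C = not U = U
not C and D = U and U = U
D iff (not C and D) = U iff U = U
(A and ((D implies A) or D)) iff (D iff (not C and D)) = U iff U = U

U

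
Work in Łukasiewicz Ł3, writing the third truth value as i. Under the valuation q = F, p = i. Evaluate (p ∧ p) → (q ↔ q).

p ∧ p = i ∧ i = i
q ↔ q = F ↔ F = T
(p ∧ p) → (q ↔ q) = i → T = T  [min(1, 1−½+1)]

T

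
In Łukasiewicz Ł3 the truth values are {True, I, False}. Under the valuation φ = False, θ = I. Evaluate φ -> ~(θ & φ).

θ & φ = I & False = False
~(θ & φ) = ~False = True
φ -> ~(θ & φ) = False -> True = True

True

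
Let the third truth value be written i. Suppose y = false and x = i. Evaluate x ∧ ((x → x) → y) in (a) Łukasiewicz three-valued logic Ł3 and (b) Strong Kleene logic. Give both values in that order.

In Łukasiewicz three-valued logic Ł3: x → x = i → i = true  [min(1, 1−½+½)]
(x → x) → y = true → false = false
x ∧ ((x → x) → y) = i ∧ false = false
In Strong Kleene logic: x → x = i → i = i
(x → x) → y = i → false = i
x ∧ ((x → x) → y) = i ∧ i = i
They differ because Łukasiewicz three-valued logic Ł3 and Strong Kleene logic treat i differently under implication.

false; i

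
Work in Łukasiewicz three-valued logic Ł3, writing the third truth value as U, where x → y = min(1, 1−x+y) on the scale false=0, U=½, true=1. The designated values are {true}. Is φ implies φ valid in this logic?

Yes

Every assignment of φ over {true, U, false} gives a value in {true}.
In particular, with φ=U: φ implies φ = true.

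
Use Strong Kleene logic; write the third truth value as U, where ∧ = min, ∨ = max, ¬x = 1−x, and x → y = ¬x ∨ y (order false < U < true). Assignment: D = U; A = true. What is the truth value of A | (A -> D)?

A -> D = true -> U = U  [~true | U]
A | (A -> D) = true | U = true

true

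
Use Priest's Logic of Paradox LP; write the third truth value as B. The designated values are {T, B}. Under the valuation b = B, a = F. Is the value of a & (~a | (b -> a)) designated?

No

~a = ~F = T
b -> a = B -> F = B  [~B | F]
~a | (b -> a) = T | B = T
a & (~a | (b -> a)) = F & T = F
F ∉ {T, B}.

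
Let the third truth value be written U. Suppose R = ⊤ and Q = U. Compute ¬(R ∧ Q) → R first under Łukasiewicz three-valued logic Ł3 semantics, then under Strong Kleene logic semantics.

⊤; ⊤

In Łukasiewicz three-valued logic Ł3: R ∧ Q = ⊤ ∧ U = U
¬(R ∧ Q) = ¬U = U
¬(R ∧ Q) → R = U → ⊤ = ⊤
In Strong Kleene logic: R ∧ Q = ⊤ ∧ U = U
¬(R ∧ Q) = ¬U = U
¬(R ∧ Q) → R = U → ⊤ = ⊤  [¬U ∨ ⊤]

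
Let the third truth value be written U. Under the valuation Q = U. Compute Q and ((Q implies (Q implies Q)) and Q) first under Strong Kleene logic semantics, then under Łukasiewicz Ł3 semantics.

U; U

In Strong Kleene logic: Q implies Q = U implies U = U  [not U or U]
Q implies (Q implies Q) = U implies U = U
(Q implies (Q implies Q)) and Q = U and U = U
Q and ((Q implies (Q implies Q)) and Q) = U and U = U
In Łukasiewicz Ł3: Q implies Q = U implies U = True  [min(1, 1−½+½)]
Q implies (Q implies Q) = U implies True = True
(Q implies (Q implies Q)) and Q = True and U = U
Q and ((Q implies (Q implies Q)) and Q) = U and U = U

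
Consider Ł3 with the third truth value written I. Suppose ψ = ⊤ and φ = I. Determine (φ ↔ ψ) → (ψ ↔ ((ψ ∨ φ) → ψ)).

φ ↔ ψ = I ↔ ⊤ = I  [1 − |½−1|]
ψ ∨ φ = ⊤ ∨ I = ⊤
(ψ ∨ φ) → ψ = ⊤ → ⊤ = ⊤
ψ ↔ ((ψ ∨ φ) → ψ) = ⊤ ↔ ⊤ = ⊤
(φ ↔ ψ) → (ψ ↔ ((ψ ∨ φ) → ψ)) = I → ⊤ = ⊤

⊤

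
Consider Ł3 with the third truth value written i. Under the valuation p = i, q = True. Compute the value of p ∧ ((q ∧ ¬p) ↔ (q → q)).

i

¬p = ¬i = i
q ∧ ¬p = True ∧ i = i
q → q = True → True = True
(q ∧ ¬p) ↔ (q → q) = i ↔ True = i  [1 − |½−1|]
p ∧ ((q ∧ ¬p) ↔ (q → q)) = i ∧ i = i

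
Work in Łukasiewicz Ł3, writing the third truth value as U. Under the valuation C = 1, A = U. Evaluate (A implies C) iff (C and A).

A implies C = U implies 1 = 1
C and A = 1 and U = U
(A implies C) iff (C and A) = 1 iff U = U

U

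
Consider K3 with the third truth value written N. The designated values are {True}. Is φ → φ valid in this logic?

Countermodel: φ=N gives N, which is not designated.

No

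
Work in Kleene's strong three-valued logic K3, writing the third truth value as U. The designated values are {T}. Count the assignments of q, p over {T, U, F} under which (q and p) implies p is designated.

Of the 9 assignments, 7 give a value in {T}.

7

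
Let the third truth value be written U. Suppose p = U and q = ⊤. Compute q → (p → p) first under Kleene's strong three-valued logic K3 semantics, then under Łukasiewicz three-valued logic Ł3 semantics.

In Kleene's strong three-valued logic K3: p → p = U → U = U
q → (p → p) = ⊤ → U = U
In Łukasiewicz three-valued logic Ł3: p → p = U → U = ⊤  [min(1, 1−½+½)]
q → (p → p) = ⊤ → ⊤ = ⊤
They differ because Kleene's strong three-valued logic K3 and Łukasiewicz three-valued logic Ł3 treat U differently under implication.

U; ⊤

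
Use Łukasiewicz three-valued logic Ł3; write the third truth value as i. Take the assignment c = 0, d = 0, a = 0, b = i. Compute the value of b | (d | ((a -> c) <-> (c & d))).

i

a -> c = 0 -> 0 = 1
c & d = 0 & 0 = 0
(a -> c) <-> (c & d) = 1 <-> 0 = 0
d | ((a -> c) <-> (c & d)) = 0 | 0 = 0
b | (d | ((a -> c) <-> (c & d))) = i | 0 = i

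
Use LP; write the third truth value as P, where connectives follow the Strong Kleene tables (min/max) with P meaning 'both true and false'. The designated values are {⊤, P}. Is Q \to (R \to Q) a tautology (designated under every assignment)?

Yes

Every assignment of Q, R over {⊤, P, ⊥} gives a value in {⊤, P}.
In particular, with Q=P, R=P: Q \to (R \to Q) = P.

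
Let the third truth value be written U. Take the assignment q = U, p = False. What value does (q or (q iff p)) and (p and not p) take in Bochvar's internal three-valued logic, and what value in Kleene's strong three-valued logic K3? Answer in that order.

In Bochvar's internal three-valued logic: q iff p = U iff False = U
q or (q iff p) = U or U = U
not p = not False = True
p and not p = False and True = False
(q or (q iff p)) and (p and not p) = U and False = U
In Kleene's strong three-valued logic K3: q iff p = U iff False = U
q or (q iff p) = U or U = U
not p = not False = True
p and not p = False and True = False
(q or (q iff p)) and (p and not p) = U and False = False
They differ because Bochvar's internal three-valued logic and Kleene's strong three-valued logic K3 treat U differently under the binary connectives.

U; False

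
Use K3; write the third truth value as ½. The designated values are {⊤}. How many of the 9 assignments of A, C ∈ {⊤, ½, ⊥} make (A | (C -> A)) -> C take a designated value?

Designated under: (A=⊤, C=⊤); (A=½, C=⊤); (A=⊥, C=⊤).

3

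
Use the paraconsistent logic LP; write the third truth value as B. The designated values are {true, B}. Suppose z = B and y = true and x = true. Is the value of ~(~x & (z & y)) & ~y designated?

No

~x = ~true = false
z & y = B & true = B
~x & (z & y) = false & B = false
~(~x & (z & y)) = ~false = true
~y = ~true = false
~(~x & (z & y)) & ~y = true & false = false
false ∉ {true, B}.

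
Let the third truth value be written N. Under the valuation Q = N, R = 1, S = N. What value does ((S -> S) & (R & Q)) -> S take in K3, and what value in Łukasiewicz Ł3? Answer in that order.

In K3: S -> S = N -> N = N  [~N | N]
R & Q = 1 & N = N
(S -> S) & (R & Q) = N & N = N
((S -> S) & (R & Q)) -> S = N -> N = N
In Łukasiewicz Ł3: S -> S = N -> N = 1  [min(1, 1−½+½)]
R & Q = 1 & N = N
(S -> S) & (R & Q) = 1 & N = N
((S -> S) & (R & Q)) -> S = N -> N = 1
They differ because K3 and Łukasiewicz Ł3 treat N differently under implication.

N; 1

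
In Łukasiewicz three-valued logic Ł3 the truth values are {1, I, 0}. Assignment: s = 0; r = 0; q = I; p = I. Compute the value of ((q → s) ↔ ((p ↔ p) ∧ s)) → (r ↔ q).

1

q → s = I → 0 = I
p ↔ p = I ↔ I = 1
(p ↔ p) ∧ s = 1 ∧ 0 = 0
(q → s) ↔ ((p ↔ p) ∧ s) = I ↔ 0 = I
r ↔ q = 0 ↔ I = I
((q → s) ↔ ((p ↔ p) ∧ s)) → (r ↔ q) = I → I = 1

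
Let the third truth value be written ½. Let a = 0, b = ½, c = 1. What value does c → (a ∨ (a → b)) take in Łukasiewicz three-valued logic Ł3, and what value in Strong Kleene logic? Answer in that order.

1; 1

In Łukasiewicz three-valued logic Ł3: a → b = 0 → ½ = 1  [min(1, 1−0+½)]
a ∨ (a → b) = 0 ∨ 1 = 1
c → (a ∨ (a → b)) = 1 → 1 = 1
In Strong Kleene logic: a → b = 0 → ½ = 1  [¬0 ∨ ½]
a ∨ (a → b) = 0 ∨ 1 = 1
c → (a ∨ (a → b)) = 1 → 1 = 1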